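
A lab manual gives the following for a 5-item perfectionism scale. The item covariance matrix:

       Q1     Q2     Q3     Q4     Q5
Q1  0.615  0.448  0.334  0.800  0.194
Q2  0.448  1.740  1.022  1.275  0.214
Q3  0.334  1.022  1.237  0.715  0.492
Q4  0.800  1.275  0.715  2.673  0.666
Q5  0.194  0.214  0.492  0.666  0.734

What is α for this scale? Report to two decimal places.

Σσᵢ² = 0.615 + 1.740 + 1.237 + 2.673 + 0.734 = 6.999
Sum of off-diagonal covariances = 6.160
σ²_total = 6.999 + 2 × 6.160 = 19.319
α = (k/(k−1))·(1 − Σσᵢ²/σ²_total) = (5/4)·(1 − 6.999/19.319) = 0.80

α = 0.80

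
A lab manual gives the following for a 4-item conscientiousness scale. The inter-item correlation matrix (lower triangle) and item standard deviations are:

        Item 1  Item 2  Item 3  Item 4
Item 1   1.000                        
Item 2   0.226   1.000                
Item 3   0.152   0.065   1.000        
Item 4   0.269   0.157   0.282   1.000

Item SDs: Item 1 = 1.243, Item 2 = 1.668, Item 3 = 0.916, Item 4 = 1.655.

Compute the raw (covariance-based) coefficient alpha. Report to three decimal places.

coefficient alpha = 0.470

Σσ²ᵢ = 1.243² + 1.668² + 0.916² + 1.655² = 7.9054
Covariances σ_ij = r_ij · s_i · s_j:
  σ(Item 1,Item 2) = 0.226 × 1.243 × 1.668 = 0.4686
  σ(Item 1,Item 3) = 0.152 × 1.243 × 0.916 = 0.1731
  σ(Item 1,Item 4) = 0.269 × 1.243 × 1.655 = 0.5534
  σ(Item 2,Item 3) = 0.065 × 1.668 × 0.916 = 0.0993
  σ(Item 2,Item 4) = 0.157 × 1.668 × 1.655 = 0.4334
  σ(Item 3,Item 4) = 0.282 × 0.916 × 1.655 = 0.4275
σ²_T = Σσ²ᵢ + 2·Σσ_ij = 7.9054 + 2 × 2.1553 = 12.2160
α = (4/3)·(1 − 7.9054/12.2160) = 0.470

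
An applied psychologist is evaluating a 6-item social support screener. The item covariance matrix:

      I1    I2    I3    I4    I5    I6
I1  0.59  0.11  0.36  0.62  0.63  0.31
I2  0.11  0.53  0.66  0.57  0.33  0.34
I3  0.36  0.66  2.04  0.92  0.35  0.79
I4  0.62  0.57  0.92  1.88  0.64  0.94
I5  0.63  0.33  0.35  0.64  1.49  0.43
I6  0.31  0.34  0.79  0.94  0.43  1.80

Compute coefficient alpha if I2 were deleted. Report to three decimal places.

Remaining items: I1, I3, I4, I5, I6 (k = 5).
Σσᵢ² = 0.59 + 2.04 + 1.88 + 1.49 + 1.80 = 7.80
total variance = 7.80 + 2 × 5.99 = 19.78
α (item deleted) = (5/4)·(1 − 7.80/19.78) = 0.757

α = 0.757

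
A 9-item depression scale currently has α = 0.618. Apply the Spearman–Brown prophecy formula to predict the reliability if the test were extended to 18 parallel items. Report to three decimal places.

predicted reliability = 0.764

Length factor m = 18/9 = 2.0000
α' = m·α / (1 + (m−1)·α)
   = 18/9 × 0.618 / (1 + (18/9 − 1) × 0.618)
   = 1.2360 / 1.6180 = 0.764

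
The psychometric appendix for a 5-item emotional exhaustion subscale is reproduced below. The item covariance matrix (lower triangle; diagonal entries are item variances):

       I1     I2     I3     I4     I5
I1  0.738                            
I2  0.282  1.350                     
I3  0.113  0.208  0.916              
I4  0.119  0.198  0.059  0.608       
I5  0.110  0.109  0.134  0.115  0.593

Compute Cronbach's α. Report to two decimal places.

α = 0.51

sum of item variances = 0.738 + 1.350 + 0.916 + 0.608 + 0.593 = 4.205
Σ_{i<j} σ_ij = 1.447
σ²_total = 4.205 + 2 × 1.447 = 7.099
α = (k/(k−1))·(1 − sum of item variances/σ²_total) = (5/4)·(1 − 4.205/7.099) = 0.51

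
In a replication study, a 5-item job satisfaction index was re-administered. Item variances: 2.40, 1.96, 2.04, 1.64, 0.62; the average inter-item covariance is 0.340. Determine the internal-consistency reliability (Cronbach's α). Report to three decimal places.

ΣVar(i) = 2.40 + 1.96 + 2.04 + 1.64 + 0.62 = 8.66
Sum of the 10 distinct covariances = 10 × 0.340 = 3.400
Var(T) = ΣVar(i) + 2·Σcov = 8.66 + 2 × 3.400 = 15.460
α = (5/4)·(1 − 8.66/15.460) = 0.550

Cronbach's α = 0.550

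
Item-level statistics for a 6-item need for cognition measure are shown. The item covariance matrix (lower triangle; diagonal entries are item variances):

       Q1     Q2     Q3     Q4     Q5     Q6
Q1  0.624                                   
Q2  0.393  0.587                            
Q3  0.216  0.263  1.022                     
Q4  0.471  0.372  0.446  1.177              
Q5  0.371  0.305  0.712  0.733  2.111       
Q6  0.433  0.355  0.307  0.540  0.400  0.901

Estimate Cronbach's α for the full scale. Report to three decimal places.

α = 0.796

sum of item variances = 0.624 + 0.587 + 1.022 + 1.177 + 2.111 + 0.901 = 6.422
Sum of off-diagonal covariances = 6.317
σ²_T = 6.422 + 2 × 6.317 = 19.056
α = (k/(k−1))·(1 − sum of item variances/σ²_T) = (6/5)·(1 − 6.422/19.056) = 0.796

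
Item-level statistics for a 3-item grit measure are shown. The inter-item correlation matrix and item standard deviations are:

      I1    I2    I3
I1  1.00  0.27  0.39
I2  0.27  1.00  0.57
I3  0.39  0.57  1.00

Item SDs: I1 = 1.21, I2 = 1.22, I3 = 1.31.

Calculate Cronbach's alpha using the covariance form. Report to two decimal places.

α = 0.68

Σσ²ᵢ = 1.21² + 1.22² + 1.31² = 4.6686
Covariances σ_ij = r_ij · s_i · s_j:
  σ(I1,I2) = 0.27 × 1.21 × 1.22 = 0.3986
  σ(I1,I3) = 0.39 × 1.21 × 1.31 = 0.6182
  σ(I2,I3) = 0.57 × 1.22 × 1.31 = 0.9110
σ²_T = Σσ²ᵢ + 2·Σσ_ij = 4.6686 + 2 × 1.9278 = 8.5242
α = (3/2)·(1 − 4.6686/8.5242) = 0.68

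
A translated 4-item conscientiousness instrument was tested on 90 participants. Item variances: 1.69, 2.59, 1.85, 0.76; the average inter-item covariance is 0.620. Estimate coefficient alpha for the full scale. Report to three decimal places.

α = 0.692

sum of item variances = 1.69 + 2.59 + 1.85 + 0.76 = 6.89
Sum of the 6 distinct covariances = 6 × 0.620 = 3.720
σ²_total = sum of item variances + 2·Σcov = 6.89 + 2 × 3.720 = 14.330
α = (4/3)·(1 − 6.89/14.330) = 0.692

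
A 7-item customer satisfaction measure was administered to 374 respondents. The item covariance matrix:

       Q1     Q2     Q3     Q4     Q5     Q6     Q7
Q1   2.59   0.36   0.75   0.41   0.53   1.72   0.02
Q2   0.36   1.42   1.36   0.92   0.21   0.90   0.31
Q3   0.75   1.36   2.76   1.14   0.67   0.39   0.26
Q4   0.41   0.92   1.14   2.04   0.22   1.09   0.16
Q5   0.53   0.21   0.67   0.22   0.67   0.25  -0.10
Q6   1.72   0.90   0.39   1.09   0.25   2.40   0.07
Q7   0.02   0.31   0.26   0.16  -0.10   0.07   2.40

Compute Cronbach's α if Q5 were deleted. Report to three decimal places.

α = 0.710

Remaining items: Q1, Q2, Q3, Q4, Q6, Q7 (k = 6).
ΣVar(i) = 2.59 + 1.42 + 2.76 + 2.04 + 2.40 + 2.40 = 13.61
total variance = 13.61 + 2 × 9.86 = 33.33
α (item deleted) = (6/5)·(1 − 13.61/33.33) = 0.710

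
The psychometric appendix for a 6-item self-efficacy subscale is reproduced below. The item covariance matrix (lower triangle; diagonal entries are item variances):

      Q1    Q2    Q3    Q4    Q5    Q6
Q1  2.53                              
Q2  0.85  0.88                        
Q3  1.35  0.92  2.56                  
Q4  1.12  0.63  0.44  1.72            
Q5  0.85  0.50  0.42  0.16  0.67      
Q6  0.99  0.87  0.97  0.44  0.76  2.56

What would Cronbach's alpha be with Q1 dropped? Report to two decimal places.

Remaining items: Q2, Q3, Q4, Q5, Q6 (k = 5).
sum of item variances = 0.88 + 2.56 + 1.72 + 0.67 + 2.56 = 8.39
σ²_T = 8.39 + 2 × 6.11 = 20.61
α (item deleted) = (5/4)·(1 − 8.39/20.61) = 0.74

α = 0.74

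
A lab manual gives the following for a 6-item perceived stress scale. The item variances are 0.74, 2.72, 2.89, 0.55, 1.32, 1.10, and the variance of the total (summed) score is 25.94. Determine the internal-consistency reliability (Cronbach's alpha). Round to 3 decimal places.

α = 0.769

ΣVar(i) = 0.74 + 2.72 + 2.89 + 0.55 + 1.32 + 1.10 = 9.32
α = (k/(k−1))·(1 − ΣVar(i)/Var(T)) = (6/5)·(1 − 9.32/25.94) = 0.769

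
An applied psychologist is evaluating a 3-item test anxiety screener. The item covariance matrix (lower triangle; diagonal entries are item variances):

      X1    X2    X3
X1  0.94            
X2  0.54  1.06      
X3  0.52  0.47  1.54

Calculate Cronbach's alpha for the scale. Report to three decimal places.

α = 0.695

Σσ²ᵢ = 0.94 + 1.06 + 1.54 = 3.54
Sum of the distinct covariances = 1.53
Var(T) = 3.54 + 2 × 1.53 = 6.60
α = (k/(k−1))·(1 − Σσ²ᵢ/Var(T)) = (3/2)·(1 − 3.54/6.60) = 0.695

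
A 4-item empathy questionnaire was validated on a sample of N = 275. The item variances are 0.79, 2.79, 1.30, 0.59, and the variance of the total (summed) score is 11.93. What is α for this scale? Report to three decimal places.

α = 0.722

ΣVar(i) = 0.79 + 2.79 + 1.30 + 0.59 = 5.47
α = (k/(k−1))·(1 − ΣVar(i)/total variance) = (4/3)·(1 − 5.47/11.93) = 0.722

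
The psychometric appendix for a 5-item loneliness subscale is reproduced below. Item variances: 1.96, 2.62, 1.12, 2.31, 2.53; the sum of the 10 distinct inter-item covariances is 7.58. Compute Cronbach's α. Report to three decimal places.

Cronbach's α = 0.737

Σσ²ᵢ = 1.96 + 2.62 + 1.12 + 2.31 + 2.53 = 10.54
Sum of distinct covariances = 7.58
σ²_T = Σσ²ᵢ + 2·Σcov = 10.54 + 2 × 7.58 = 25.70
α = (5/4)·(1 − 10.54/25.70) = 0.737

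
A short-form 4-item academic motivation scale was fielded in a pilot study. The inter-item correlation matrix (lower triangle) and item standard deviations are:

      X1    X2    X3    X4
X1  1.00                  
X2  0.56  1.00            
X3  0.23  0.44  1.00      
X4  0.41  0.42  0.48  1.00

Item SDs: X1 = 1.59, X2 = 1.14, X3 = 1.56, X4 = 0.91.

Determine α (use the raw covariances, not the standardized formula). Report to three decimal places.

α = 0.713

Σσ²ᵢ = 1.59² + 1.14² + 1.56² + 0.91² = 7.0894
Covariances σ_ij = r_ij · s_i · s_j:
  σ(X1,X2) = 0.56 × 1.59 × 1.14 = 1.0151
  σ(X1,X3) = 0.23 × 1.59 × 1.56 = 0.5705
  σ(X1,X4) = 0.41 × 1.59 × 0.91 = 0.5932
  σ(X2,X3) = 0.44 × 1.14 × 1.56 = 0.7825
  σ(X2,X4) = 0.42 × 1.14 × 0.91 = 0.4357
  σ(X3,X4) = 0.48 × 1.56 × 0.91 = 0.6814
σ²_T = Σσ²ᵢ + 2·Σσ_ij = 7.0894 + 2 × 4.0784 = 15.2462
α = (4/3)·(1 − 7.0894/15.2462) = 0.713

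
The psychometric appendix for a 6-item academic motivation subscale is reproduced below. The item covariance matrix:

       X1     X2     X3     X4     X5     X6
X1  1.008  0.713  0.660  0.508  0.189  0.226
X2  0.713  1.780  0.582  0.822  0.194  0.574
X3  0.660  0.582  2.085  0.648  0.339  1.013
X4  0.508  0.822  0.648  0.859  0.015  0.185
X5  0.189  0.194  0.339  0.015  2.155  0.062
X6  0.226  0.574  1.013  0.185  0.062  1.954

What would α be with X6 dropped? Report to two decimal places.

Remaining items: X1, X2, X3, X4, X5 (k = 5).
Σσᵢ² = 1.008 + 1.780 + 2.085 + 0.859 + 2.155 = 7.887
σ²_T = 7.887 + 2 × 4.670 = 17.227
α (item deleted) = (5/4)·(1 − 7.887/17.227) = 0.68

α = 0.68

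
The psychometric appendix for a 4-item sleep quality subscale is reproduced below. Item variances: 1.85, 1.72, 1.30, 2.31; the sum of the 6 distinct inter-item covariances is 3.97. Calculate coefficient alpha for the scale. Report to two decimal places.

coefficient alpha = 0.70

sum of item variances = 1.85 + 1.72 + 1.30 + 2.31 = 7.18
Sum of distinct covariances = 3.97
σ²_total = sum of item variances + 2·Σcov = 7.18 + 2 × 3.97 = 15.12
α = (4/3)·(1 − 7.18/15.12) = 0.70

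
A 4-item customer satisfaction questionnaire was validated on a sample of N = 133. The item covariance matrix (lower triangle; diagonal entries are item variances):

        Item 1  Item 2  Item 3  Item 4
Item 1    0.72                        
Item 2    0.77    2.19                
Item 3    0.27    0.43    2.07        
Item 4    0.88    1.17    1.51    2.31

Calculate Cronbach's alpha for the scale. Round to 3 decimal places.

Cronbach's alpha = 0.773

Σσᵢ² = 0.72 + 2.19 + 2.07 + 2.31 = 7.29
Σ_{i<j} σ_ij = 5.03
Var(T) = 7.29 + 2 × 5.03 = 17.35
α = (k/(k−1))·(1 − Σσᵢ²/Var(T)) = (4/3)·(1 − 7.29/17.35) = 0.773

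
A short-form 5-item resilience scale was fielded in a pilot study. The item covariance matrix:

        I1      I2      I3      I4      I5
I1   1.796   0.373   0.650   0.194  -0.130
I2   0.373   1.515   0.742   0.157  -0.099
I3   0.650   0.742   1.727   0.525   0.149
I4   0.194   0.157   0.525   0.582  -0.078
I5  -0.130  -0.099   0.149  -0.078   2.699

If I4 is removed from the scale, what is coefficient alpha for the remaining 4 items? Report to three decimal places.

Remaining items: I1, I2, I3, I5 (k = 4).
sum of item variances = 1.796 + 1.515 + 1.727 + 2.699 = 7.737
total variance = 7.737 + 2 × 1.685 = 11.107
α (item deleted) = (4/3)·(1 − 7.737/11.107) = 0.405

coefficient alpha = 0.405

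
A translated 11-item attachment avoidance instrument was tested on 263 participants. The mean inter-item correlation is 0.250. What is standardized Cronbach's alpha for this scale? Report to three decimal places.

standardized Cronbach's alpha = 0.786

Standardized α = k·r̄ / (1 + (k−1)·r̄) = 11 × 0.250 / (1 + 10 × 0.250)
  = 2.7500 / 3.5000 = 0.786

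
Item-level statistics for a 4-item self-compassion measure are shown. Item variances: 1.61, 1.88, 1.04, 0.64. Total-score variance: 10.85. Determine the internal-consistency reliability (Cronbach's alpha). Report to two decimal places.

Cronbach's alpha = 0.70

Σσᵢ² = 1.61 + 1.88 + 1.04 + 0.64 = 5.17
α = (k/(k−1))·(1 − Σσᵢ²/total variance) = (4/3)·(1 − 5.17/10.85) = 0.70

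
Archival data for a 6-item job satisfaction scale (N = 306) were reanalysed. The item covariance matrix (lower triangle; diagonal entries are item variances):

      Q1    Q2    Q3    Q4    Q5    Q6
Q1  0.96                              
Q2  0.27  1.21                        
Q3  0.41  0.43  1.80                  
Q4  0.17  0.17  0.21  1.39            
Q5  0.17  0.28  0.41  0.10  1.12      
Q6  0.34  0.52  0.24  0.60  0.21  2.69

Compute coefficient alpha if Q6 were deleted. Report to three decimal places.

Remaining items: Q1, Q2, Q3, Q4, Q5 (k = 5).
sum of item variances = 0.96 + 1.21 + 1.80 + 1.39 + 1.12 = 6.48
σ²_total = 6.48 + 2 × 2.62 = 11.72
α (item deleted) = (5/4)·(1 − 6.48/11.72) = 0.559

α = 0.559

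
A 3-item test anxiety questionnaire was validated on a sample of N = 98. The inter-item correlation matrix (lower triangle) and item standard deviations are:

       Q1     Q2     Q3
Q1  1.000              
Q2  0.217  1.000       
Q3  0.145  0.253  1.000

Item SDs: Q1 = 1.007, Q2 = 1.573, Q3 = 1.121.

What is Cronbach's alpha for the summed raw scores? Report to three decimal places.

α = 0.430

Σσ²ᵢ = 1.007² + 1.573² + 1.121² = 4.7450
Covariances σ_ij = r_ij · s_i · s_j:
  σ(Q1,Q2) = 0.217 × 1.007 × 1.573 = 0.3437
  σ(Q1,Q3) = 0.145 × 1.007 × 1.121 = 0.1637
  σ(Q2,Q3) = 0.253 × 1.573 × 1.121 = 0.4461
σ²_T = Σσ²ᵢ + 2·Σσ_ij = 4.7450 + 2 × 0.9535 = 6.6520
α = (3/2)·(1 − 4.7450/6.6520) = 0.430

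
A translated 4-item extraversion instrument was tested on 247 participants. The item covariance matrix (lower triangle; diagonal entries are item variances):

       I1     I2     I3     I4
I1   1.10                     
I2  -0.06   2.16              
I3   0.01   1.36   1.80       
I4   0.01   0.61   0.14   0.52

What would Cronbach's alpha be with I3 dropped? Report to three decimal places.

Cronbach's alpha = 0.343

Remaining items: I1, I2, I4 (k = 3).
sum of item variances = 1.10 + 2.16 + 0.52 = 3.78
Var(T) = 3.78 + 2 × 0.56 = 4.90
α (item deleted) = (3/2)·(1 − 3.78/4.90) = 0.343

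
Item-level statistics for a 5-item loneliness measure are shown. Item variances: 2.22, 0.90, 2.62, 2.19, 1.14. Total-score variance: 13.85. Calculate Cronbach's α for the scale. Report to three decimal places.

α = 0.431

Σσᵢ² = 2.22 + 0.90 + 2.62 + 2.19 + 1.14 = 9.07
α = (k/(k−1))·(1 − Σσᵢ²/σ²_T) = (5/4)·(1 − 9.07/13.85) = 0.431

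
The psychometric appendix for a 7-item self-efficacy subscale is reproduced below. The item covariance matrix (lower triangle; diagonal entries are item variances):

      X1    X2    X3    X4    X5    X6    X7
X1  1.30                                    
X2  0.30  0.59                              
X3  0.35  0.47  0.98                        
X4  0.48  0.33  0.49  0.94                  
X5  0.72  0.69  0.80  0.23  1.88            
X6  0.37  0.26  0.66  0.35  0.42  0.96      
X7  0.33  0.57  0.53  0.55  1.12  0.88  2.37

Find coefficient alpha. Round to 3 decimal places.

Σσ²ᵢ = 1.30 + 0.59 + 0.98 + 0.94 + 1.88 + 0.96 + 2.37 = 9.02
Σ_{i<j} σ_ij = 10.90
total variance = 9.02 + 2 × 10.90 = 30.82
α = (k/(k−1))·(1 − Σσ²ᵢ/total variance) = (7/6)·(1 − 9.02/30.82) = 0.825

coefficient alpha = 0.825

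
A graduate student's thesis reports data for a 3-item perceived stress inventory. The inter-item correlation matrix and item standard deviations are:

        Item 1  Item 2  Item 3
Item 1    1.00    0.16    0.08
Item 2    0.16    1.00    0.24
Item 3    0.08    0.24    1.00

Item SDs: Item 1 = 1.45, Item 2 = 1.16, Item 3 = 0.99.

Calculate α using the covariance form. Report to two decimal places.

α = 0.34

Σσ²ᵢ = 1.45² + 1.16² + 0.99² = 4.4282
Covariances σ_ij = r_ij · s_i · s_j:
  σ(Item 1,Item 2) = 0.16 × 1.45 × 1.16 = 0.2691
  σ(Item 1,Item 3) = 0.08 × 1.45 × 0.99 = 0.1148
  σ(Item 2,Item 3) = 0.24 × 1.16 × 0.99 = 0.2756
σ²_T = Σσ²ᵢ + 2·Σσ_ij = 4.4282 + 2 × 0.6595 = 5.7472
α = (3/2)·(1 − 4.4282/5.7472) = 0.34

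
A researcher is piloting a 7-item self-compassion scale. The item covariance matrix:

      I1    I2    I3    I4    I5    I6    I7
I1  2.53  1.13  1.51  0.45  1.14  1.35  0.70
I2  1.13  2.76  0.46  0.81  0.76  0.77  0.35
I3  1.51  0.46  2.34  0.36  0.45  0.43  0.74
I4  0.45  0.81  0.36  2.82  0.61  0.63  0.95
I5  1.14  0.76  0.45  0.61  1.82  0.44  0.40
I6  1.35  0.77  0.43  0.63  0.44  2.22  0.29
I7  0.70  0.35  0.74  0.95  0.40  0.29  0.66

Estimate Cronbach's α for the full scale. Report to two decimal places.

Σσ²ᵢ = 2.53 + 2.76 + 2.34 + 2.82 + 1.82 + 2.22 + 0.66 = 15.15
Sum of off-diagonal covariances = 14.73
σ²_T = 15.15 + 2 × 14.73 = 44.61
α = (k/(k−1))·(1 − Σσ²ᵢ/σ²_T) = (7/6)·(1 − 15.15/44.61) = 0.77

Cronbach's α = 0.77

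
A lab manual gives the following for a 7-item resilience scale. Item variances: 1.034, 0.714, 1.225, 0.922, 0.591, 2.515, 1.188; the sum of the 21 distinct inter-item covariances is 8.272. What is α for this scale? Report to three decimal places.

ΣVar(i) = 1.034 + 0.714 + 1.225 + 0.922 + 0.591 + 2.515 + 1.188 = 8.189
Sum of distinct covariances = 8.272
σ²_T = ΣVar(i) + 2·Σcov = 8.189 + 2 × 8.272 = 24.733
α = (7/6)·(1 − 8.189/24.733) = 0.780

α = 0.780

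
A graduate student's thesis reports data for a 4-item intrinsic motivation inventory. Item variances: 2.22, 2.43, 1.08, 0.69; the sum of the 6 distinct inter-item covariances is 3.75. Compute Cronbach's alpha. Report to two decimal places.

Cronbach's alpha = 0.72

Σσ²ᵢ = 2.22 + 2.43 + 1.08 + 0.69 = 6.42
Sum of distinct covariances = 3.75
σ²_total = Σσ²ᵢ + 2·Σcov = 6.42 + 2 × 3.75 = 13.92
α = (4/3)·(1 − 6.42/13.92) = 0.72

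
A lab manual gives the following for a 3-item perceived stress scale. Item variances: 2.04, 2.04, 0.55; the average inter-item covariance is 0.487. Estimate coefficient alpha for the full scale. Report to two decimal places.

α = 0.58

Σσ²ᵢ = 2.04 + 2.04 + 0.55 = 4.63
Sum of the 3 distinct covariances = 3 × 0.487 = 1.461
total variance = Σσ²ᵢ + 2·Σcov = 4.63 + 2 × 1.461 = 7.552
α = (3/2)·(1 − 4.63/7.552) = 0.58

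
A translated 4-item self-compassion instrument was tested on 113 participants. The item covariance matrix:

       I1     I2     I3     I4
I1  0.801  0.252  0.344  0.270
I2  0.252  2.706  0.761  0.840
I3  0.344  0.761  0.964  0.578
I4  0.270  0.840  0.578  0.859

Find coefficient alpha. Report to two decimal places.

α = 0.71

ΣVar(i) = 0.801 + 2.706 + 0.964 + 0.859 = 5.330
Sum of the distinct covariances = 3.045
σ²_total = 5.330 + 2 × 3.045 = 11.420
α = (k/(k−1))·(1 − ΣVar(i)/σ²_total) = (4/3)·(1 − 5.330/11.420) = 0.71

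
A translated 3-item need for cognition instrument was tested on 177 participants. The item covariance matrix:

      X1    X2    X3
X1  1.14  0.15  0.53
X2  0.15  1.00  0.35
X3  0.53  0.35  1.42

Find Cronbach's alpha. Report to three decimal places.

Cronbach's alpha = 0.550

sum of item variances = 1.14 + 1.00 + 1.42 = 3.56
Sum of off-diagonal covariances = 1.03
σ²_T = 3.56 + 2 × 1.03 = 5.62
α = (k/(k−1))·(1 − sum of item variances/σ²_T) = (3/2)·(1 − 3.56/5.62) = 0.550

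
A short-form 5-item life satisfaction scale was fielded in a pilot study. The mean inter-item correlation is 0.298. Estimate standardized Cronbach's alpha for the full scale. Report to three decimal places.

standardized Cronbach's alpha = 0.680

Standardized α = k·r̄ / (1 + (k−1)·r̄) = 5 × 0.298 / (1 + 4 × 0.298)
  = 1.4900 / 2.1920 = 0.680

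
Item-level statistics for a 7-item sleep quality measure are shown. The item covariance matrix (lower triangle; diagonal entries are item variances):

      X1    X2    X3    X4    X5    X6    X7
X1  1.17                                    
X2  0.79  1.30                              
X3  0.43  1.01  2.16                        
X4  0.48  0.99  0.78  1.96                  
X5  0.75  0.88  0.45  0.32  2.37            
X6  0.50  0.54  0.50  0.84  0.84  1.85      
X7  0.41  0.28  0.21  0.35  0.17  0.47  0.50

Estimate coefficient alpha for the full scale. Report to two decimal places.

α = 0.79

Σσᵢ² = 1.17 + 1.30 + 2.16 + 1.96 + 2.37 + 1.85 + 0.50 = 11.31
Sum of off-diagonal covariances = 11.99
σ²_total = 11.31 + 2 × 11.99 = 35.29
α = (k/(k−1))·(1 − Σσᵢ²/σ²_total) = (7/6)·(1 − 11.31/35.29) = 0.79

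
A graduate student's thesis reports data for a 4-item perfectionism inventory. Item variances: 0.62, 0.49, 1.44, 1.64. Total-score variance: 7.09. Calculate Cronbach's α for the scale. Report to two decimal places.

Σσ²ᵢ = 0.62 + 0.49 + 1.44 + 1.64 = 4.19
α = (k/(k−1))·(1 − Σσ²ᵢ/σ²_T) = (4/3)·(1 − 4.19/7.09) = 0.55

Cronbach's α = 0.55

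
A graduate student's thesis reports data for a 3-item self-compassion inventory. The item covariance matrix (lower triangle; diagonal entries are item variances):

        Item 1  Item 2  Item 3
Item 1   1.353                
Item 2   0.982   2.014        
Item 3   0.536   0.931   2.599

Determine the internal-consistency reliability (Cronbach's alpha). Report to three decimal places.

Σσᵢ² = 1.353 + 2.014 + 2.599 = 5.966
Sum of off-diagonal covariances = 2.449
σ²_total = 5.966 + 2 × 2.449 = 10.864
α = (k/(k−1))·(1 − Σσᵢ²/σ²_total) = (3/2)·(1 − 5.966/10.864) = 0.676

Cronbach's alpha = 0.676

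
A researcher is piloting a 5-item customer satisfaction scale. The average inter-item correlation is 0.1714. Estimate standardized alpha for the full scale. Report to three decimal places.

α = 0.508

Standardized α = k·r̄ / (1 + (k−1)·r̄) = 5 × 0.1714 / (1 + 4 × 0.1714)
  = 0.8570 / 1.6856 = 0.508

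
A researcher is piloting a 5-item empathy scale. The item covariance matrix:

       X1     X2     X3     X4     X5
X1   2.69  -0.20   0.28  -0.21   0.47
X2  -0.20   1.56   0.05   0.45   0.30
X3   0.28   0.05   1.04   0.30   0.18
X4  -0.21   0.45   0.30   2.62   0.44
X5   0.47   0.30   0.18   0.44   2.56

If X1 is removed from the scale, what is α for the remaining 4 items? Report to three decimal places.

Remaining items: X2, X3, X4, X5 (k = 4).
Σσ²ᵢ = 1.56 + 1.04 + 2.62 + 2.56 = 7.78
σ²_T = 7.78 + 2 × 1.72 = 11.22
α (item deleted) = (4/3)·(1 − 7.78/11.22) = 0.409

α = 0.409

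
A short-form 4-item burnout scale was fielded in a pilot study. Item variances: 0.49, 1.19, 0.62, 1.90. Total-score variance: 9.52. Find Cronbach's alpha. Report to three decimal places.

α = 0.745

sum of item variances = 0.49 + 1.19 + 0.62 + 1.90 = 4.20
α = (k/(k−1))·(1 − sum of item variances/σ²_T) = (4/3)·(1 − 4.20/9.52) = 0.745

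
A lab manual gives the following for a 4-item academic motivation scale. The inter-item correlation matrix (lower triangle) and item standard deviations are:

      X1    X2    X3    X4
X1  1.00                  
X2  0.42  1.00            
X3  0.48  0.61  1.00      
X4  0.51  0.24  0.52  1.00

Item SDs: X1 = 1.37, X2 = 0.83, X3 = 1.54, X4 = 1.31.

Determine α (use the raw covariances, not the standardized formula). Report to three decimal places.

α = 0.766

Σσ²ᵢ = 1.37² + 0.83² + 1.54² + 1.31² = 6.6535
Covariances σ_ij = r_ij · s_i · s_j:
  σ(X1,X2) = 0.42 × 1.37 × 0.83 = 0.4776
  σ(X1,X3) = 0.48 × 1.37 × 1.54 = 1.0127
  σ(X1,X4) = 0.51 × 1.37 × 1.31 = 0.9153
  σ(X2,X3) = 0.61 × 0.83 × 1.54 = 0.7797
  σ(X2,X4) = 0.24 × 0.83 × 1.31 = 0.2610
  σ(X3,X4) = 0.52 × 1.54 × 1.31 = 1.0490
σ²_T = Σσ²ᵢ + 2·Σσ_ij = 6.6535 + 2 × 4.4953 = 15.6441
α = (4/3)·(1 − 6.6535/15.6441) = 0.766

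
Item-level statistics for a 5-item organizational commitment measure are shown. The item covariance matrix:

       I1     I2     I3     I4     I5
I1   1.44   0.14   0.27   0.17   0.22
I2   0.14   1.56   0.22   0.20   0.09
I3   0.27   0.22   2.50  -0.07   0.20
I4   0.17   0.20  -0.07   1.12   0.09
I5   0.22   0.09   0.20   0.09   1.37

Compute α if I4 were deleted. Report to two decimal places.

α = 0.33

Remaining items: I1, I2, I3, I5 (k = 4).
sum of item variances = 1.44 + 1.56 + 2.50 + 1.37 = 6.87
σ²_T = 6.87 + 2 × 1.14 = 9.15
α (item deleted) = (4/3)·(1 − 6.87/9.15) = 0.33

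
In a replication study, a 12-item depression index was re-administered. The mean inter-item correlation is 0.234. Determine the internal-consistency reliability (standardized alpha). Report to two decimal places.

Standardized α = k·r̄ / (1 + (k−1)·r̄) = 12 × 0.234 / (1 + 11 × 0.234)
  = 2.8080 / 3.5740 = 0.79

standardized alpha = 0.79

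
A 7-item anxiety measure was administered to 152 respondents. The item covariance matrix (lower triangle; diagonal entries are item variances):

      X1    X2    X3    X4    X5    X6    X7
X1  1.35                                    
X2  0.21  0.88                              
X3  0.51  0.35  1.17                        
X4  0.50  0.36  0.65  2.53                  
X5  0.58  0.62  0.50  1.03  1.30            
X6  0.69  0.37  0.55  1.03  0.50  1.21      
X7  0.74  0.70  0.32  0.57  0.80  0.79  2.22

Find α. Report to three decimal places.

Σσᵢ² = 1.35 + 0.88 + 1.17 + 2.53 + 1.30 + 1.21 + 2.22 = 10.66
Sum of the distinct covariances = 12.37
σ²_T = 10.66 + 2 × 12.37 = 35.40
α = (k/(k−1))·(1 − Σσᵢ²/σ²_T) = (7/6)·(1 − 10.66/35.40) = 0.815

α = 0.815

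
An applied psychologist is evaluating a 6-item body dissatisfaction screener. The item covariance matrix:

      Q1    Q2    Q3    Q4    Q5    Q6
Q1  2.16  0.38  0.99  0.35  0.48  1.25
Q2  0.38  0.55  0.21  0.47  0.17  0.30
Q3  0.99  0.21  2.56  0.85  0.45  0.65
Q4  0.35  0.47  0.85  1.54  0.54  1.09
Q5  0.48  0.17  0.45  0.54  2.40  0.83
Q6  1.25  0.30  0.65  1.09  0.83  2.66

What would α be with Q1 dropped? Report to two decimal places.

α = 0.67

Remaining items: Q2, Q3, Q4, Q5, Q6 (k = 5).
Σσ²ᵢ = 0.55 + 2.56 + 1.54 + 2.40 + 2.66 = 9.71
σ²_total = 9.71 + 2 × 5.56 = 20.83
α (item deleted) = (5/4)·(1 − 9.71/20.83) = 0.67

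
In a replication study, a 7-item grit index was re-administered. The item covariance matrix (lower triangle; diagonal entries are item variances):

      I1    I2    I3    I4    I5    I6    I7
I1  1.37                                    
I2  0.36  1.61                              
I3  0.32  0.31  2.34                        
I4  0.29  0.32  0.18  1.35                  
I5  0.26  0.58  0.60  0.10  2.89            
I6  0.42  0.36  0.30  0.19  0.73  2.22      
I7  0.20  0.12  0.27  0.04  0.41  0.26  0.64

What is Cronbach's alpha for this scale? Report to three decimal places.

Σσ²ᵢ = 1.37 + 1.61 + 2.34 + 1.35 + 2.89 + 2.22 + 0.64 = 12.42
Sum of the distinct covariances = 6.62
σ²_T = 12.42 + 2 × 6.62 = 25.66
α = (k/(k−1))·(1 − Σσ²ᵢ/σ²_T) = (7/6)·(1 − 12.42/25.66) = 0.602

α = 0.602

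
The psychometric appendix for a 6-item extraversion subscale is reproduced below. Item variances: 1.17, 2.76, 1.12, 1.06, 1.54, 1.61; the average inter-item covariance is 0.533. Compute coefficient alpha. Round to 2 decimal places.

Σσ²ᵢ = 1.17 + 2.76 + 1.12 + 1.06 + 1.54 + 1.61 = 9.26
Sum of the 15 distinct covariances = 15 × 0.533 = 7.995
total variance = Σσ²ᵢ + 2·Σcov = 9.26 + 2 × 7.995 = 25.250
α = (6/5)·(1 − 9.26/25.250) = 0.76

coefficient alpha = 0.76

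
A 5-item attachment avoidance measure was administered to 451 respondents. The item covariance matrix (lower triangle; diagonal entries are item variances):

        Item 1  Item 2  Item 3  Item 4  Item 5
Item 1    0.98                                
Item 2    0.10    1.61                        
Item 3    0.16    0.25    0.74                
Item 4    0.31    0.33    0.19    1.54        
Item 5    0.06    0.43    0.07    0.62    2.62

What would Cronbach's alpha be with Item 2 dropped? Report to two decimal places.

Remaining items: Item 1, Item 3, Item 4, Item 5 (k = 4).
Σσᵢ² = 0.98 + 0.74 + 1.54 + 2.62 = 5.88
σ²_total = 5.88 + 2 × 1.41 = 8.70
α (item deleted) = (4/3)·(1 − 5.88/8.70) = 0.43

α = 0.43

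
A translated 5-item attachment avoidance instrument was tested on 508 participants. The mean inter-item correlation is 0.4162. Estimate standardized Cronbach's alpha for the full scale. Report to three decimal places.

Standardized α = k·r̄ / (1 + (k−1)·r̄) = 5 × 0.4162 / (1 + 4 × 0.4162)
  = 2.0810 / 2.6648 = 0.781

α = 0.781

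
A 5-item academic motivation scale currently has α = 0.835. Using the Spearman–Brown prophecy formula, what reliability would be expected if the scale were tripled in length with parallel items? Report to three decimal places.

predicted reliability = 0.938

Length factor m = 3
α' = m·α / (1 + (m−1)·α)
   = 3 × 0.835 / (1 + (3 − 1) × 0.835)
   = 2.5050 / 2.6700 = 0.938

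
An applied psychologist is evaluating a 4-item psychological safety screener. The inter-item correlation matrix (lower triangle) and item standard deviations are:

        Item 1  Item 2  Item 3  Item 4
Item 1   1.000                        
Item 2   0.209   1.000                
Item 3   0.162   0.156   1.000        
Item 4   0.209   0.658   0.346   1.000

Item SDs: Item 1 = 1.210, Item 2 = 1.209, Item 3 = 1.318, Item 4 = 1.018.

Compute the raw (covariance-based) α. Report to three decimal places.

α = 0.602

Σσ²ᵢ = 1.210² + 1.209² + 1.318² + 1.018² = 5.6992
Covariances σ_ij = r_ij · s_i · s_j:
  σ(Item 1,Item 2) = 0.209 × 1.210 × 1.209 = 0.3057
  σ(Item 1,Item 3) = 0.162 × 1.210 × 1.318 = 0.2584
  σ(Item 1,Item 4) = 0.209 × 1.210 × 1.018 = 0.2574
  σ(Item 2,Item 3) = 0.156 × 1.209 × 1.318 = 0.2486
  σ(Item 2,Item 4) = 0.658 × 1.209 × 1.018 = 0.8098
  σ(Item 3,Item 4) = 0.346 × 1.318 × 1.018 = 0.4642
σ²_T = Σσ²ᵢ + 2·Σσ_ij = 5.6992 + 2 × 2.3441 = 10.3874
α = (4/3)·(1 − 5.6992/10.3874) = 0.602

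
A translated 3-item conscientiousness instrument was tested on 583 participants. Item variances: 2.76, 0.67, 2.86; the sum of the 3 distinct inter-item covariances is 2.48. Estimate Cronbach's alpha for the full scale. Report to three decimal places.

Cronbach's alpha = 0.661

ΣVar(i) = 2.76 + 0.67 + 2.86 = 6.29
Sum of distinct covariances = 2.48
total variance = ΣVar(i) + 2·Σcov = 6.29 + 2 × 2.48 = 11.25
α = (3/2)·(1 − 6.29/11.25) = 0.661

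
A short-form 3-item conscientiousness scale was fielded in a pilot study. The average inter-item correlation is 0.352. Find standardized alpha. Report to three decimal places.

standardized alpha = 0.620

Standardized α = k·r̄ / (1 + (k−1)·r̄) = 3 × 0.352 / (1 + 2 × 0.352)
  = 1.0560 / 1.7040 = 0.620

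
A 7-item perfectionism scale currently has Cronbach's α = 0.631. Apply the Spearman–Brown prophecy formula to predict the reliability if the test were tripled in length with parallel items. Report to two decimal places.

predicted reliability = 0.84

Length factor m = 3
α' = m·α / (1 + (m−1)·α)
   = 3 × 0.631 / (1 + (3 − 1) × 0.631)
   = 1.8930 / 2.2620 = 0.84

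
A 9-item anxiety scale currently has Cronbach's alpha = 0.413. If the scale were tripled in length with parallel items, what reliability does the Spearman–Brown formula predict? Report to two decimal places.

predicted reliability = 0.68

Length factor m = 3
α' = m·α / (1 + (m−1)·α)
   = 3 × 0.413 / (1 + (3 − 1) × 0.413)
   = 1.2390 / 1.8260 = 0.68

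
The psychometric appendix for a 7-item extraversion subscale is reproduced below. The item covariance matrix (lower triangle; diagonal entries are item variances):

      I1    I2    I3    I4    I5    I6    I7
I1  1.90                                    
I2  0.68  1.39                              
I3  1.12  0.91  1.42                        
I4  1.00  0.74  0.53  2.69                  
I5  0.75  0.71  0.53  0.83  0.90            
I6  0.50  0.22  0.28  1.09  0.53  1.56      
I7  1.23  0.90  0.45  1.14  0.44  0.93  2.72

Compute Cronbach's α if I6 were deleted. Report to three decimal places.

Remaining items: I1, I2, I3, I4, I5, I7 (k = 6).
sum of item variances = 1.90 + 1.39 + 1.42 + 2.69 + 0.90 + 2.72 = 11.02
σ²_T = 11.02 + 2 × 11.96 = 34.94
α (item deleted) = (6/5)·(1 − 11.02/34.94) = 0.822

Cronbach's α = 0.822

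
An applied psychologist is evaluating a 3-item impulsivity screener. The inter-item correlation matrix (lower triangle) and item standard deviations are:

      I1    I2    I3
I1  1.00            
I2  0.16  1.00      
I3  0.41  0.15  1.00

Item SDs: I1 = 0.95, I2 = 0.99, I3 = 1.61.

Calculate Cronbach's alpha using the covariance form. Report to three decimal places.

Cronbach's alpha = 0.469

Σσ²ᵢ = 0.95² + 0.99² + 1.61² = 4.4747
Covariances σ_ij = r_ij · s_i · s_j:
  σ(I1,I2) = 0.16 × 0.95 × 0.99 = 0.1505
  σ(I1,I3) = 0.41 × 0.95 × 1.61 = 0.6271
  σ(I2,I3) = 0.15 × 0.99 × 1.61 = 0.2391
σ²_T = Σσ²ᵢ + 2·Σσ_ij = 4.4747 + 2 × 1.0167 = 6.5081
α = (3/2)·(1 − 4.4747/6.5081) = 0.469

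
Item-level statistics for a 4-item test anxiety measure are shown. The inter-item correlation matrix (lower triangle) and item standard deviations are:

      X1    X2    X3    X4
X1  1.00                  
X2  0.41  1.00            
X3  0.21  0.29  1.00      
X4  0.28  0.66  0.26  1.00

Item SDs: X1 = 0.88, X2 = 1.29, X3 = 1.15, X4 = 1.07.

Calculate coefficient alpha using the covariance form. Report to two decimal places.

Σσ²ᵢ = 0.88² + 1.29² + 1.15² + 1.07² = 4.9059
Covariances σ_ij = r_ij · s_i · s_j:
  σ(X1,X2) = 0.41 × 0.88 × 1.29 = 0.4654
  σ(X1,X3) = 0.21 × 0.88 × 1.15 = 0.2125
  σ(X1,X4) = 0.28 × 0.88 × 1.07 = 0.2636
  σ(X2,X3) = 0.29 × 1.29 × 1.15 = 0.4302
  σ(X2,X4) = 0.66 × 1.29 × 1.07 = 0.9110
  σ(X3,X4) = 0.26 × 1.15 × 1.07 = 0.3199
σ²_T = Σσ²ᵢ + 2·Σσ_ij = 4.9059 + 2 × 2.6026 = 10.1111
α = (4/3)·(1 − 4.9059/10.1111) = 0.69

coefficient alpha = 0.69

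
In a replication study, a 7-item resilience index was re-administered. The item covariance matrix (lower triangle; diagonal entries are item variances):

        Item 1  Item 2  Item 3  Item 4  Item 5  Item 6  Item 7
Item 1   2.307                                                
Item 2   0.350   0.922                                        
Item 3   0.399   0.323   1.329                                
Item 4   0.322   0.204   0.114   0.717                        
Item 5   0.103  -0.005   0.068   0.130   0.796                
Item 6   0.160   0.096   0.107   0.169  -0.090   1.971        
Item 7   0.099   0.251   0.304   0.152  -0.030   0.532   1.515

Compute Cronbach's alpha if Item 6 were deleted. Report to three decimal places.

Remaining items: Item 1, Item 2, Item 3, Item 4, Item 5, Item 7 (k = 6).
sum of item variances = 2.307 + 0.922 + 1.329 + 0.717 + 0.796 + 1.515 = 7.586
σ²_T = 7.586 + 2 × 2.784 = 13.154
α (item deleted) = (6/5)·(1 − 7.586/13.154) = 0.508

α = 0.508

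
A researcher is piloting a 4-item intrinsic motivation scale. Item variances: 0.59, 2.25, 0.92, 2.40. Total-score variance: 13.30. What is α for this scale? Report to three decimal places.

ΣVar(i) = 0.59 + 2.25 + 0.92 + 2.40 = 6.16
α = (k/(k−1))·(1 − ΣVar(i)/σ²_total) = (4/3)·(1 − 6.16/13.30) = 0.716

α = 0.716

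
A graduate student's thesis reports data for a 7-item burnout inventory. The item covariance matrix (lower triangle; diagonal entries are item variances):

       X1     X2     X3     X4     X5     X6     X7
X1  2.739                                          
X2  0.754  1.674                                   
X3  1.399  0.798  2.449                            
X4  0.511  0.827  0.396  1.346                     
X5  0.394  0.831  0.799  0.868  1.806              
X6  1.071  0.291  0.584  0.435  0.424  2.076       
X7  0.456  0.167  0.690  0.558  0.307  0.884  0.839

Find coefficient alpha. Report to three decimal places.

Σσ²ᵢ = 2.739 + 1.674 + 2.449 + 1.346 + 1.806 + 2.076 + 0.839 = 12.929
Σ_{i<j} σ_ij = 13.444
σ²_T = 12.929 + 2 × 13.444 = 39.817
α = (k/(k−1))·(1 − Σσ²ᵢ/σ²_T) = (7/6)·(1 − 12.929/39.817) = 0.788

α = 0.788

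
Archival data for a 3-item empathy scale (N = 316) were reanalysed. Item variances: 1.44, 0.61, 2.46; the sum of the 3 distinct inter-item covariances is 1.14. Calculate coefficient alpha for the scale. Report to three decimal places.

α = 0.504

Σσᵢ² = 1.44 + 0.61 + 2.46 = 4.51
Sum of distinct covariances = 1.14
σ²_T = Σσᵢ² + 2·Σcov = 4.51 + 2 × 1.14 = 6.79
α = (3/2)·(1 − 4.51/6.79) = 0.504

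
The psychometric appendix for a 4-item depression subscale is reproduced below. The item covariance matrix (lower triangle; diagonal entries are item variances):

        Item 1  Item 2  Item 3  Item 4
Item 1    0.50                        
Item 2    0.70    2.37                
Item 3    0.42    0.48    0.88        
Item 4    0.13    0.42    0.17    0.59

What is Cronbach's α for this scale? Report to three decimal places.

Σσᵢ² = 0.50 + 2.37 + 0.88 + 0.59 = 4.34
Sum of off-diagonal covariances = 2.32
σ²_total = 4.34 + 2 × 2.32 = 8.98
α = (k/(k−1))·(1 − Σσᵢ²/σ²_total) = (4/3)·(1 − 4.34/8.98) = 0.689

α = 0.689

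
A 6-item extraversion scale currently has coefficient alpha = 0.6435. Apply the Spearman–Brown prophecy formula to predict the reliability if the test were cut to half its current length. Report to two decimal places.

predicted reliability = 0.47

Length factor m = 1/2
α' = m·α / (1 − (1−m)·α)
   = 1/2 × 0.6435 / (1 − (1 − 1/2) × 0.6435)
   = 0.3217 / 0.6783 = 0.47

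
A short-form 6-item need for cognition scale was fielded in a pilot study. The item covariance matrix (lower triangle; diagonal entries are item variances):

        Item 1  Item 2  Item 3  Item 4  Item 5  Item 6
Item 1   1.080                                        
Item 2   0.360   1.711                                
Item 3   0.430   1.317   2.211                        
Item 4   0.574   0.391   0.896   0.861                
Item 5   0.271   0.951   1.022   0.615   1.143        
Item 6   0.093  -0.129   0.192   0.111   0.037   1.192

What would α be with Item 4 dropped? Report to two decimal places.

α = 0.69

Remaining items: Item 1, Item 2, Item 3, Item 5, Item 6 (k = 5).
ΣVar(i) = 1.080 + 1.711 + 2.211 + 1.143 + 1.192 = 7.337
σ²_T = 7.337 + 2 × 4.544 = 16.425
α (item deleted) = (5/4)·(1 − 7.337/16.425) = 0.69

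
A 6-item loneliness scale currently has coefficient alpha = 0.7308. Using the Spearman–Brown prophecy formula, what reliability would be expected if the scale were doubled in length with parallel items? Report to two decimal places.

Length factor m = 2
α' = m·α / (1 + (m−1)·α)
   = 2 × 0.7308 / (1 + (2 − 1) × 0.7308)
   = 1.4616 / 1.7308 = 0.84

predicted reliability = 0.84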